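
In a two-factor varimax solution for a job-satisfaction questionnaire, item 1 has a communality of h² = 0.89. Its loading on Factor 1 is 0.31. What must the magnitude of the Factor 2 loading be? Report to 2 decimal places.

0.89

Under orthogonal rotation h² = Σλ², so λ_Factor 2² = h² − (0.0961) = 0.89 − 0.0961 = 0.7939.
|λ| = √0.7939 = 0.8910.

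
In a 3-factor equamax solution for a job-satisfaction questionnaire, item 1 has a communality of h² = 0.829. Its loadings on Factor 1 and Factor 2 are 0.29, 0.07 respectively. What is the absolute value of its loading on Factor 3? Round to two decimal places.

0.86

Under orthogonal rotation h² = Σλ², so λ_Factor 3² = h² − (0.0890) = 0.829 − 0.0890 = 0.7400.
|λ| = √0.7400 = 0.8602.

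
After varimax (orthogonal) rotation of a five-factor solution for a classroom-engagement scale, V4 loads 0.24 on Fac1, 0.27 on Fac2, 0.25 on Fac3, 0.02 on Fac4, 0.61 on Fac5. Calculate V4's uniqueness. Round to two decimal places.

0.43

h² = 0.24² + 0.27² + 0.25² + 0.02² + 0.61² = 0.0576 + 0.0729 + 0.0625 + 0.0004 + 0.3721 = 0.5655
Uniqueness u² = 1 − h² = 1 − 0.5655 = 0.4345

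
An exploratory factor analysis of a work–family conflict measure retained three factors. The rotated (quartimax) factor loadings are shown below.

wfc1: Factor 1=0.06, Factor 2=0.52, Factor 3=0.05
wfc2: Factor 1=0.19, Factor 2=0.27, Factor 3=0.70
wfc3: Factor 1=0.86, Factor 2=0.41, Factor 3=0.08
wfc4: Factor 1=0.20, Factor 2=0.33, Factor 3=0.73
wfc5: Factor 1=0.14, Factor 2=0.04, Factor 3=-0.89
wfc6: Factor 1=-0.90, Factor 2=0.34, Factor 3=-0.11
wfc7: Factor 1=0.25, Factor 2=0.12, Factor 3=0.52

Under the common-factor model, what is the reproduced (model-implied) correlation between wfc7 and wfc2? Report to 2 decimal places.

r̂ = Σ λ_i·λ_j across factors = (0.25)(0.19) + (0.12)(0.27) + (0.52)(0.70)
  = +0.0475 +0.0324 +0.3640 = 0.4439

0.44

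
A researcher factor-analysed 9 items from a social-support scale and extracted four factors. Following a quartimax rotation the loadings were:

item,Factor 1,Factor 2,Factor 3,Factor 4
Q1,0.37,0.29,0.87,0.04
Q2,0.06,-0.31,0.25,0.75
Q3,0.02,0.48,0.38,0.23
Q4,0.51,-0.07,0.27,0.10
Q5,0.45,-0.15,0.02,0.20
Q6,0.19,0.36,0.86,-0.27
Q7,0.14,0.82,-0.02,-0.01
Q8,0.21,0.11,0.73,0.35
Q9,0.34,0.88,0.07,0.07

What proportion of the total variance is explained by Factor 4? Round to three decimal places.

SS loadings for Factor 4 = 0.04² + 0.75² + 0.23² + 0.10² + 0.20² + (-0.27)² + (-0.01)² + 0.35² + 0.07² = 0.8674
Proportion of variance = 0.8674 / 9 = 0.0964.

0.096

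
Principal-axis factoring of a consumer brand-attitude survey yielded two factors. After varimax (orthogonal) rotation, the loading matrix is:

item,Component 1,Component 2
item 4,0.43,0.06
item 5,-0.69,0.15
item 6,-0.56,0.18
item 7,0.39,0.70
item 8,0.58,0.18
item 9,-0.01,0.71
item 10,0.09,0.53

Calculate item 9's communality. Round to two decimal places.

0.50

h² = (-0.01)² + 0.71² = 0.0001 + 0.5041 = 0.5042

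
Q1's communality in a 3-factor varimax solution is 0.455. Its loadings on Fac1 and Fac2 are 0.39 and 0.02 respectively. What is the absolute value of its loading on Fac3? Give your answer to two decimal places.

Under orthogonal rotation h² = Σλ², so λ_Fac3² = h² − (0.1525) = 0.455 − 0.1525 = 0.3025.
|λ| = √0.3025 = 0.5500.

0.55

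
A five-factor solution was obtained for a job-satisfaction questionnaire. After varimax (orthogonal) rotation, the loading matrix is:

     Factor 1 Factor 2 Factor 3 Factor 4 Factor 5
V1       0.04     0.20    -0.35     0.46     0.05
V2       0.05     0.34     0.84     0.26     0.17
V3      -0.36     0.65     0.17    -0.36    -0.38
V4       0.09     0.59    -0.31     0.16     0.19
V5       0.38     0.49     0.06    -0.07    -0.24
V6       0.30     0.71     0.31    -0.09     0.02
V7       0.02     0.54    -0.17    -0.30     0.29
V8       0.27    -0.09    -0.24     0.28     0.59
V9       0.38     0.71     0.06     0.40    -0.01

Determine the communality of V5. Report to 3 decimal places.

0.451

h² = 0.38² + 0.49² + 0.06² + (-0.07)² + (-0.24)² = 0.1444 + 0.2401 + 0.0036 + 0.0049 + 0.0576 = 0.4506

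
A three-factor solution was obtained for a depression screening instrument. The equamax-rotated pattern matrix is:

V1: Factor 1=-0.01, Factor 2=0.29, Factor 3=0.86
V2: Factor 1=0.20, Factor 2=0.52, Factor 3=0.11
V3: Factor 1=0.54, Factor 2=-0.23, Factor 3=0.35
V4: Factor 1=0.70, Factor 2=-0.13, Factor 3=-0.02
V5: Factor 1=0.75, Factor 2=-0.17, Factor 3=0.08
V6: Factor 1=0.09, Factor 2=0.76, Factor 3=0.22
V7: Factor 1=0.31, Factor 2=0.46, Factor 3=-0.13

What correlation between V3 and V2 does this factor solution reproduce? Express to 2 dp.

r̂ = Σ λ_i·λ_j across factors = (0.54)(0.20) + (-0.23)(0.52) + (0.35)(0.11)
  = +0.1080 -0.1196 +0.0385 = 0.0269

0.03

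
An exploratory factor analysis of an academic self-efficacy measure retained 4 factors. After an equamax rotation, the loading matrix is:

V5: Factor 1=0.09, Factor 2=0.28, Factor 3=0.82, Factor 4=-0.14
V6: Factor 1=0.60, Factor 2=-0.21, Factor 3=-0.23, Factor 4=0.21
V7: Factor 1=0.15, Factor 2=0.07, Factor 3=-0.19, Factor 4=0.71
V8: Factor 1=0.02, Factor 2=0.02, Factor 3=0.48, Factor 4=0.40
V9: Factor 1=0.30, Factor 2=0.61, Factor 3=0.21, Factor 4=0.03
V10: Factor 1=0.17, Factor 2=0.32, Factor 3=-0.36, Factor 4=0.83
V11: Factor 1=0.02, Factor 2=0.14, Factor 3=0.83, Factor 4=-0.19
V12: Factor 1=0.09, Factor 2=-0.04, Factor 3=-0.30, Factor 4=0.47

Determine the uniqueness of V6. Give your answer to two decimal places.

0.50

h² = 0.60² + (-0.21)² + (-0.23)² + 0.21² = 0.3600 + 0.0441 + 0.0529 + 0.0441 = 0.5011
Uniqueness u² = 1 − h² = 1 − 0.5011 = 0.4989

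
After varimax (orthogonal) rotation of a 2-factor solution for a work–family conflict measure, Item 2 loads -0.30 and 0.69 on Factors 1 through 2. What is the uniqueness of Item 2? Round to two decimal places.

h² = (-0.30)² + 0.69² = 0.0900 + 0.4761 = 0.5661
Uniqueness u² = 1 − h² = 1 − 0.5661 = 0.4339

0.43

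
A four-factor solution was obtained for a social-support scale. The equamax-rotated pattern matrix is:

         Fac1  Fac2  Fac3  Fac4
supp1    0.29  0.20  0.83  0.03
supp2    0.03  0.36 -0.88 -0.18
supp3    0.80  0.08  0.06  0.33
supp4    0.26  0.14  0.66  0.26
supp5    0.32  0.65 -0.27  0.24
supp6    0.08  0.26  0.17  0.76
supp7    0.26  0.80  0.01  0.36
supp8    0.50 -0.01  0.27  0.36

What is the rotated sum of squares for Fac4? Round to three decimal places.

SS loadings for Fac4 = 0.03² + (-0.18)² + 0.33² + 0.26² + 0.24² + 0.76² + 0.36² + 0.36² = 0.0009 + 0.0324 + 0.1089 + 0.0676 + 0.0576 + 0.5776 + 0.1296 + 0.1296 = 1.1042

1.104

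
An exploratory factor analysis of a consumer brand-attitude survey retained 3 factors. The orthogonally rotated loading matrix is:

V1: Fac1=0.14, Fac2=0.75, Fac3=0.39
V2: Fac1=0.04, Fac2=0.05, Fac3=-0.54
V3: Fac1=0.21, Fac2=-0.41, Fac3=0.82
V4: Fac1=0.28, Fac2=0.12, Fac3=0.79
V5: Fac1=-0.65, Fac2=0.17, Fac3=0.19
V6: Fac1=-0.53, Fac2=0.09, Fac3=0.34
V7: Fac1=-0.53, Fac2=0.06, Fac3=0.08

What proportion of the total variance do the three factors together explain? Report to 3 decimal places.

0.545

Communalities: 0.7342, 0.2957, 0.8846, 0.7169, 0.4875, 0.4046, 0.2909; Σh² = 3.8144.
Total variance with 7 standardized items is 7, so the solution explains 3.8144/7 = 0.5449.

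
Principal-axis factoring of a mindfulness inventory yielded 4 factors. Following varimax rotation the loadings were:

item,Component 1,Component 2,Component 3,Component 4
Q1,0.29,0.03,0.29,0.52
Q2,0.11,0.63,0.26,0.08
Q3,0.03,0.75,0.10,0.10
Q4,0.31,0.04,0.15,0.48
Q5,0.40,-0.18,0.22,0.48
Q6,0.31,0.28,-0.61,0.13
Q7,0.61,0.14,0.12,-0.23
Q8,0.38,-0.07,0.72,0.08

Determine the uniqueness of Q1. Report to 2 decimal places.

0.56

h² = 0.29² + 0.03² + 0.29² + 0.52² = 0.0841 + 0.0009 + 0.0841 + 0.2704 = 0.4395
Uniqueness u² = 1 − h² = 1 − 0.4395 = 0.5605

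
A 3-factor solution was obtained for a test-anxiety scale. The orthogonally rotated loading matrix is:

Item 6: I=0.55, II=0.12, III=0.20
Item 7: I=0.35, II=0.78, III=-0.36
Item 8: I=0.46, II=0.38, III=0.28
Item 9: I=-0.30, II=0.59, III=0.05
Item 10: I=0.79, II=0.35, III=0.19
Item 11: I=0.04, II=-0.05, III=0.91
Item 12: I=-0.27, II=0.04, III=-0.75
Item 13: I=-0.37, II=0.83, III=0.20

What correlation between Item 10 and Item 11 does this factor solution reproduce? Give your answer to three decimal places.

r̂ = Σ λ_i·λ_j across factors = (0.79)(0.04) + (0.35)(-0.05) + (0.19)(0.91)
  = +0.0316 -0.0175 +0.1729 = 0.1870

0.187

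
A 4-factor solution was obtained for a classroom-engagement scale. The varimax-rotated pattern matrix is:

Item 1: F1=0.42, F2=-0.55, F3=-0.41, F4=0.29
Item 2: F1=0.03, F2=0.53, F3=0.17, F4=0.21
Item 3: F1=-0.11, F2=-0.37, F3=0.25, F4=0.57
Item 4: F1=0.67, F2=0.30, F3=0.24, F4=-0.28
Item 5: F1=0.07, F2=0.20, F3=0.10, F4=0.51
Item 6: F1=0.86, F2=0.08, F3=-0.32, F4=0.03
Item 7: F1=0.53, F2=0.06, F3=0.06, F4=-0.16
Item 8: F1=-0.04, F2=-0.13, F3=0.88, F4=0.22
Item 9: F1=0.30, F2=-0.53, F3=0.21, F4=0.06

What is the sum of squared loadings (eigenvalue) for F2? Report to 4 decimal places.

SS loadings for F2 = (-0.55)² + 0.53² + (-0.37)² + 0.30² + 0.20² + 0.08² + 0.06² + (-0.13)² + (-0.53)² = 0.3025 + 0.2809 + 0.1369 + 0.0900 + 0.0400 + 0.0064 + 0.0036 + 0.0169 + 0.2809 = 1.1581

1.1581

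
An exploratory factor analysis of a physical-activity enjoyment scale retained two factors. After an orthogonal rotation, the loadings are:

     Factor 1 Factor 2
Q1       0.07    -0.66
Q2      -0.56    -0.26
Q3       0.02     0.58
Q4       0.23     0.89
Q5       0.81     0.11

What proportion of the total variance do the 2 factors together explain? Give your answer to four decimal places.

0.5343

SS loadings by factor: 1.0279, 1.6438; total = 2.6717.
Total variance with 5 standardized items is 5, so the solution explains 2.6717/5 = 0.5343.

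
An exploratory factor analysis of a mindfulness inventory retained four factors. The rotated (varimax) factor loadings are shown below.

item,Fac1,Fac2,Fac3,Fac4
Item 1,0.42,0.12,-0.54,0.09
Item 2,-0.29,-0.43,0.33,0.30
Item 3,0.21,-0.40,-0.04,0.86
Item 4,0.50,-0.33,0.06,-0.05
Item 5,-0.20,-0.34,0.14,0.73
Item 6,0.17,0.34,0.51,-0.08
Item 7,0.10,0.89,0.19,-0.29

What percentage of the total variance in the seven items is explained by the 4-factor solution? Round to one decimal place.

61.6%

Communalities: 0.4905, 0.4679, 0.9453, 0.3650, 0.7081, 0.4110, 0.9223; Σh² = 4.3101.
Total variance with 7 standardized items is 7, so the solution explains 4.3101/7 = 0.6157 = 61.57%.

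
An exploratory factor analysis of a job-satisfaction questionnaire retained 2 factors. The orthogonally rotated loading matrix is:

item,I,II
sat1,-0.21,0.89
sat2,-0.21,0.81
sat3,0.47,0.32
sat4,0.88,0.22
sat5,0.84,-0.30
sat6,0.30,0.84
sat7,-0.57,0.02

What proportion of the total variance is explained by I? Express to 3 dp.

0.315

SS loadings for I = (-0.21)² + (-0.21)² + 0.47² + 0.88² + 0.84² + 0.30² + (-0.57)² = 2.2040
Proportion of variance = 2.2040 / 7 = 0.3149.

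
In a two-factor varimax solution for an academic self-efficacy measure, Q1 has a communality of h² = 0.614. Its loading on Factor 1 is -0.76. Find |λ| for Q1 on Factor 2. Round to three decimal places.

Under orthogonal rotation h² = Σλ², so λ_Factor 2² = h² − (0.5776) = 0.614 − 0.5776 = 0.0364.
|λ| = √0.0364 = 0.1908.

0.191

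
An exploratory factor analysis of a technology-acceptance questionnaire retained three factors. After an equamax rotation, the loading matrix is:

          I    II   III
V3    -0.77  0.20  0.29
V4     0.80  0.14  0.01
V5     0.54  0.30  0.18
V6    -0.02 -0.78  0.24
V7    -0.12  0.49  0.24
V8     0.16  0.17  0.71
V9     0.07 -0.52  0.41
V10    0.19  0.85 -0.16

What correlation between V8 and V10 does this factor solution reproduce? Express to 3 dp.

0.061

r̂ = Σ λ_i·λ_j across factors = (0.16)(0.19) + (0.17)(0.85) + (0.71)(-0.16)
  = +0.0304 +0.1445 -0.1136 = 0.0613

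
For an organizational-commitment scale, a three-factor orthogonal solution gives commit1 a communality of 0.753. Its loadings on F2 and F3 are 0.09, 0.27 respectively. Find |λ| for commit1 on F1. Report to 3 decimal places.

0.820

Under orthogonal rotation h² = Σλ², so λ_F1² = h² − (0.0810) = 0.753 − 0.0810 = 0.6720.
|λ| = √0.6720 = 0.8198.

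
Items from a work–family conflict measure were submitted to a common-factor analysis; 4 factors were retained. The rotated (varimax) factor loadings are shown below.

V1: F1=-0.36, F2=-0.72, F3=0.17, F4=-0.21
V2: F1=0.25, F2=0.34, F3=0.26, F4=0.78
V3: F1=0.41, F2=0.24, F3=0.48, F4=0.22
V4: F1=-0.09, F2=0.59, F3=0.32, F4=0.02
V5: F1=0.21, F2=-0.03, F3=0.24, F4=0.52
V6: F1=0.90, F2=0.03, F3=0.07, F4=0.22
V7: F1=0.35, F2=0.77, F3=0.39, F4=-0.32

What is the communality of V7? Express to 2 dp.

0.97

h² = 0.35² + 0.77² + 0.39² + (-0.32)² = 0.1225 + 0.5929 + 0.1521 + 0.1024 = 0.9699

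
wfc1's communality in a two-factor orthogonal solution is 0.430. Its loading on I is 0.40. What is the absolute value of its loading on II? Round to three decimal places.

Under orthogonal rotation h² = Σλ², so λ_II² = h² − (0.1600) = 0.430 − 0.1600 = 0.2700.
|λ| = √0.2700 = 0.5196.

0.520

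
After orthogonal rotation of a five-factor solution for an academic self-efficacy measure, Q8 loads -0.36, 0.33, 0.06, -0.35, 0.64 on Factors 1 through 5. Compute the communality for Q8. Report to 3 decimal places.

0.774

h² = (-0.36)² + 0.33² + 0.06² + (-0.35)² + 0.64² = 0.1296 + 0.1089 + 0.0036 + 0.1225 + 0.4096 = 0.7742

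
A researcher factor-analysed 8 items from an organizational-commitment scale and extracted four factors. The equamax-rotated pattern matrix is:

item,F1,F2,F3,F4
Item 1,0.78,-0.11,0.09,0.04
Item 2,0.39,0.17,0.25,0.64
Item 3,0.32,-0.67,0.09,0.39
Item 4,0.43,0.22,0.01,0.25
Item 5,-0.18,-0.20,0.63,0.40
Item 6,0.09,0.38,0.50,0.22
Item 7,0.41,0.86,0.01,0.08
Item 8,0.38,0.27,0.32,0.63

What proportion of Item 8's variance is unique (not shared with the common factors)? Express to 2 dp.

h² = 0.38² + 0.27² + 0.32² + 0.63² = 0.1444 + 0.0729 + 0.1024 + 0.3969 = 0.7166
Uniqueness u² = 1 − h² = 1 − 0.7166 = 0.2834

0.28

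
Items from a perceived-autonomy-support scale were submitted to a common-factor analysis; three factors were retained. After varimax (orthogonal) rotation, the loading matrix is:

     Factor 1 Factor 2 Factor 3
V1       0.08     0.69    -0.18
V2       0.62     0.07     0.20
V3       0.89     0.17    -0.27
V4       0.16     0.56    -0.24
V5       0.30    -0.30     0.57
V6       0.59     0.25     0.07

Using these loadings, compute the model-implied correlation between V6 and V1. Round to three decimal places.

r̂ = Σ λ_i·λ_j across factors = (0.59)(0.08) + (0.25)(0.69) + (0.07)(-0.18)
  = +0.0472 +0.1725 -0.0126 = 0.2071

0.207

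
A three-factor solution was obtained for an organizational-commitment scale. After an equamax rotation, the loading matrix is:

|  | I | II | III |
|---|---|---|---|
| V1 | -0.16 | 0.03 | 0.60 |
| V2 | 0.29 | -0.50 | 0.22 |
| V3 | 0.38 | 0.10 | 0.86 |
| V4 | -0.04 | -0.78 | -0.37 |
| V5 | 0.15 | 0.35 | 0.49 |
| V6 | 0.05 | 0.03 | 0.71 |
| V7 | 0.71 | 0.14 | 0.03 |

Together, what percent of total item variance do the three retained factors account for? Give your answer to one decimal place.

54.7%

Communalities: 0.3865, 0.3825, 0.8940, 0.7469, 0.3851, 0.5075, 0.5246; Σh² = 3.8271.
Total variance with 7 standardized items is 7, so the solution explains 3.8271/7 = 0.5467 = 54.67%.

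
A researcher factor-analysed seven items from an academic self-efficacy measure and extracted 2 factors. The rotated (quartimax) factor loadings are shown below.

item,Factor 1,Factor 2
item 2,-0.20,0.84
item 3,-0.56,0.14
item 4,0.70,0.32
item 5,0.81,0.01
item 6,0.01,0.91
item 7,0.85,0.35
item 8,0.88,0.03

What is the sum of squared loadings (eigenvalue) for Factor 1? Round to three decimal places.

2.997

SS loadings for Factor 1 = (-0.20)² + (-0.56)² + 0.70² + 0.81² + 0.01² + 0.85² + 0.88² = 0.0400 + 0.3136 + 0.4900 + 0.6561 + 0.0001 + 0.7225 + 0.7744 = 2.9967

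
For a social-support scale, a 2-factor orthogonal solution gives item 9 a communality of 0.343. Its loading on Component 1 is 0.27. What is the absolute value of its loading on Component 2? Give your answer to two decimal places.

0.52

Under orthogonal rotation h² = Σλ², so λ_Component 2² = h² − (0.0729) = 0.343 − 0.0729 = 0.2701.
|λ| = √0.2701 = 0.5197.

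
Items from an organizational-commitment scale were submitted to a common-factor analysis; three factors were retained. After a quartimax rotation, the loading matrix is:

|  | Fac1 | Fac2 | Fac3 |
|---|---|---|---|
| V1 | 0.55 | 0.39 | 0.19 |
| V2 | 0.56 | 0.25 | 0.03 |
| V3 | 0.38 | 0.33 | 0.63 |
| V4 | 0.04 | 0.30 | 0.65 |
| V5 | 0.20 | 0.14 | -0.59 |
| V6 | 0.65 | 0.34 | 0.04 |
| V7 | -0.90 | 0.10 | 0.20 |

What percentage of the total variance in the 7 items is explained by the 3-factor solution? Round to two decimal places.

54.85%

SS loadings by factor: 2.0346, 0.5587, 1.2461; total = 3.8394.
Total variance with 7 standardized items is 7, so the solution explains 3.8394/7 = 0.5485 = 54.85%.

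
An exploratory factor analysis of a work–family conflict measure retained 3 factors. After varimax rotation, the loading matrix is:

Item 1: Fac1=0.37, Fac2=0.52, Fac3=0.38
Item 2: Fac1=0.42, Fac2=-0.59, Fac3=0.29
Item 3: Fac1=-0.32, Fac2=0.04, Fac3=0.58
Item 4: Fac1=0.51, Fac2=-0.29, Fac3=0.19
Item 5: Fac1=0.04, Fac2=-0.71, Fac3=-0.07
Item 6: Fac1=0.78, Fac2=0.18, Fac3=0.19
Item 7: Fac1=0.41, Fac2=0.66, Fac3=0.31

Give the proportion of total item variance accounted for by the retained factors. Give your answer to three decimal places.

Communalities: 0.5517, 0.6086, 0.4404, 0.3803, 0.5106, 0.6769, 0.6998; Σh² = 3.8683.
Total variance with 7 standardized items is 7, so the solution explains 3.8683/7 = 0.5526.

0.553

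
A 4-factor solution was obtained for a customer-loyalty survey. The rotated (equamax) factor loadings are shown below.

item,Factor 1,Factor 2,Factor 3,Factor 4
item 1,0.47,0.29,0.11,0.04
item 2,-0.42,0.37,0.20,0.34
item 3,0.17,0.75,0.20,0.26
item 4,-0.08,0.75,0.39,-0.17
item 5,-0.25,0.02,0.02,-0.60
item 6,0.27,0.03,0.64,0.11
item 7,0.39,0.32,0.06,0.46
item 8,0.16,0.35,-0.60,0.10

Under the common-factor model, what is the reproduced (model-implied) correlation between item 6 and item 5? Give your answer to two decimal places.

r̂ = Σ λ_i·λ_j across factors = (0.27)(-0.25) + (0.03)(0.02) + (0.64)(0.02) + (0.11)(-0.60)
  = -0.0675 +0.0006 +0.0128 -0.0660 = -0.1201

-0.12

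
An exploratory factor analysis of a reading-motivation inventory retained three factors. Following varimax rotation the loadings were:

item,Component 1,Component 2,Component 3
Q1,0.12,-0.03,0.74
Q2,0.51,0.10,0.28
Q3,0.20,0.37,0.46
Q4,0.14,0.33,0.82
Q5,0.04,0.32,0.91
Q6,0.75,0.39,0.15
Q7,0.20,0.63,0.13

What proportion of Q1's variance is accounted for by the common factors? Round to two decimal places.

h² = 0.12² + (-0.03)² + 0.74² = 0.0144 + 0.0009 + 0.5476 = 0.5629

0.56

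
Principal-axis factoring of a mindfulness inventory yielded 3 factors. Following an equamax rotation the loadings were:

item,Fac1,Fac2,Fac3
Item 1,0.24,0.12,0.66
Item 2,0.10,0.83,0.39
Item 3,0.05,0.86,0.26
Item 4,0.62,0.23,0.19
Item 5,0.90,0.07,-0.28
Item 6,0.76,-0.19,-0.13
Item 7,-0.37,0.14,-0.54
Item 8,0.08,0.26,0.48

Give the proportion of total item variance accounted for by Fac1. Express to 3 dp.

0.248

SS loadings for Fac1 = 0.24² + 0.10² + 0.05² + 0.62² + 0.90² + 0.76² + (-0.37)² + 0.08² = 1.9854
Proportion of variance = 1.9854 / 8 = 0.2482.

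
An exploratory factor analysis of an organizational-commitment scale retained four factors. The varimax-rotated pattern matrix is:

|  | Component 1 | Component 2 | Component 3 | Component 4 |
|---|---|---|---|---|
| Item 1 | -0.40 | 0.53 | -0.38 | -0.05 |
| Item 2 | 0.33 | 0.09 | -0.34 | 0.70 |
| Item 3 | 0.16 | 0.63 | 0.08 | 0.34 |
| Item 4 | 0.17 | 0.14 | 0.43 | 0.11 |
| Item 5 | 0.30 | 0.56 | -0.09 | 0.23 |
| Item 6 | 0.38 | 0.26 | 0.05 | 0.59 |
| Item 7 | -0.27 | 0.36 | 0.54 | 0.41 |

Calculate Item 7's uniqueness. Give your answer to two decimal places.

h² = (-0.27)² + 0.36² + 0.54² + 0.41² = 0.0729 + 0.1296 + 0.2916 + 0.1681 = 0.6622
Uniqueness u² = 1 − h² = 1 − 0.6622 = 0.3378

0.34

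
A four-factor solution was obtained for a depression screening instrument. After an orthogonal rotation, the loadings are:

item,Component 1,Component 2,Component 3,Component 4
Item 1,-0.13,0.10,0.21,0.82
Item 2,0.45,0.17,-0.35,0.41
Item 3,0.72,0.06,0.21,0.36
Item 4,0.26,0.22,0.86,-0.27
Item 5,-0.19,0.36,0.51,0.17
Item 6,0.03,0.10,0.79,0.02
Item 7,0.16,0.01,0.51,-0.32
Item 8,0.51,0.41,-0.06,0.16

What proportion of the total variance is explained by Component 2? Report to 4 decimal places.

SS loadings for Component 2 = 0.10² + 0.17² + 0.06² + 0.22² + 0.36² + 0.10² + 0.01² + 0.41² = 0.3987
Proportion of variance = 0.3987 / 8 = 0.0498.

0.0498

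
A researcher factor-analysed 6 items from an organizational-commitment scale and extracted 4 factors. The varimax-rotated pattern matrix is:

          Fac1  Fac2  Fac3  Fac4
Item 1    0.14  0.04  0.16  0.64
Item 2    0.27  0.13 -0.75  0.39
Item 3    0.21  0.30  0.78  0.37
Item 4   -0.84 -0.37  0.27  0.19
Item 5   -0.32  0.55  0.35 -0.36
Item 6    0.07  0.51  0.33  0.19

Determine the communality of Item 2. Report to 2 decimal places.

0.80

h² = 0.27² + 0.13² + (-0.75)² + 0.39² = 0.0729 + 0.0169 + 0.5625 + 0.1521 = 0.8044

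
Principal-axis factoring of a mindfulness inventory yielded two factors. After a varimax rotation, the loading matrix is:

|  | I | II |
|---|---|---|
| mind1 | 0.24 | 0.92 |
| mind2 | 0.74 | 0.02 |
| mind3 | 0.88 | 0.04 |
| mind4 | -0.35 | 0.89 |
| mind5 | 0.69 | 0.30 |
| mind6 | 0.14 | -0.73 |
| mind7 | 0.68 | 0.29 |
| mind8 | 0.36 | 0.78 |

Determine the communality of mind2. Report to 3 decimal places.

h² = 0.74² + 0.02² = 0.5476 + 0.0004 = 0.5480

0.548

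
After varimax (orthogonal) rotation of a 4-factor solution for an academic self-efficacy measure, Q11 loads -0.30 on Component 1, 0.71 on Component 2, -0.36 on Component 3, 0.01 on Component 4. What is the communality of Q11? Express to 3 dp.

h² = (-0.30)² + 0.71² + (-0.36)² + 0.01² = 0.0900 + 0.5041 + 0.1296 + 0.0001 = 0.7238

0.724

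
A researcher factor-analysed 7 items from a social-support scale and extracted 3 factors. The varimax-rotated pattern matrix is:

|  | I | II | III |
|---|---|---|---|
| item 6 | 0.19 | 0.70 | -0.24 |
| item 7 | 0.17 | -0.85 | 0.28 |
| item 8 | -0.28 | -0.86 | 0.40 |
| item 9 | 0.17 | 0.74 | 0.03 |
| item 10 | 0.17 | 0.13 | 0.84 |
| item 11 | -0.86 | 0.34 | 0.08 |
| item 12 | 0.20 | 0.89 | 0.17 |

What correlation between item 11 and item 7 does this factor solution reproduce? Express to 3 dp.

-0.413

r̂ = Σ λ_i·λ_j across factors = (-0.86)(0.17) + (0.34)(-0.85) + (0.08)(0.28)
  = -0.1462 -0.2890 +0.0224 = -0.4128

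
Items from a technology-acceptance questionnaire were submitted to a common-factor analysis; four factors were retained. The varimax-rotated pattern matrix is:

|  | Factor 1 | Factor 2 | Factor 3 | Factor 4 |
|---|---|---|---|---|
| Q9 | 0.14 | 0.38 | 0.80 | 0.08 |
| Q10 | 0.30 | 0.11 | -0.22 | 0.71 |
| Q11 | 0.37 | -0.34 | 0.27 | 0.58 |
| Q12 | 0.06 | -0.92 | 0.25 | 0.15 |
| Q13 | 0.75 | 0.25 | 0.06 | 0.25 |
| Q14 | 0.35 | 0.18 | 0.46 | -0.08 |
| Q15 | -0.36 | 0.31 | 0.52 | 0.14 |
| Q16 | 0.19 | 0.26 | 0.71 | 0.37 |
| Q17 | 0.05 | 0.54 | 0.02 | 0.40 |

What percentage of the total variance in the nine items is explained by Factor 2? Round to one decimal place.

SS loadings for Factor 2 = 0.38² + 0.11² + (-0.34)² + (-0.92)² + 0.25² + 0.18² + 0.31² + 0.26² + 0.54² = 1.6687
With 9 standardized items, total variance = 9. Proportion = 1.6687/9 = 0.1854 → 18.54%.

18.5%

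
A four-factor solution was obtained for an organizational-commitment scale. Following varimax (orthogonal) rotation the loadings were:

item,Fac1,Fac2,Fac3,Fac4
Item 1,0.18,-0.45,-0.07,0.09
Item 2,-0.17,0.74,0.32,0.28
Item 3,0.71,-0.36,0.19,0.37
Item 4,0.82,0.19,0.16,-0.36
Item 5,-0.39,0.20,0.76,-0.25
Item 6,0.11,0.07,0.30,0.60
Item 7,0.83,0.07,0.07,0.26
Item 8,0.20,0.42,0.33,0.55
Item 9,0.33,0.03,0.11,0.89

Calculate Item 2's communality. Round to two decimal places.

0.76

h² = (-0.17)² + 0.74² + 0.32² + 0.28² = 0.0289 + 0.5476 + 0.1024 + 0.0784 = 0.7573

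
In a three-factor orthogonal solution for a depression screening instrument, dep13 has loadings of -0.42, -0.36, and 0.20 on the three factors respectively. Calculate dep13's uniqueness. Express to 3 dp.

0.654

h² = (-0.42)² + (-0.36)² + 0.20² = 0.1764 + 0.1296 + 0.0400 = 0.3460
Uniqueness u² = 1 − h² = 1 − 0.3460 = 0.6540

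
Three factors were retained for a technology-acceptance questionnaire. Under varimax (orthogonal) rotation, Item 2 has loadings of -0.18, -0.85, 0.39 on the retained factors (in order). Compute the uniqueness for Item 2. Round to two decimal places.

h² = (-0.18)² + (-0.85)² + 0.39² = 0.0324 + 0.7225 + 0.1521 = 0.9070
Uniqueness u² = 1 − h² = 1 − 0.9070 = 0.0930

0.09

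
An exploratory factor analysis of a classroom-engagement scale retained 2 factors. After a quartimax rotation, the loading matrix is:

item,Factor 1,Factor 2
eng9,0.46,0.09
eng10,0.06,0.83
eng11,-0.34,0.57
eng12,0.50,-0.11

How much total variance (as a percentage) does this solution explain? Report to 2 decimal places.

SS loadings by factor: 0.5808, 1.0340; total = 1.6148.
Total variance with 4 standardized items is 4, so the solution explains 1.6148/4 = 0.4037 = 40.37%.

40.37%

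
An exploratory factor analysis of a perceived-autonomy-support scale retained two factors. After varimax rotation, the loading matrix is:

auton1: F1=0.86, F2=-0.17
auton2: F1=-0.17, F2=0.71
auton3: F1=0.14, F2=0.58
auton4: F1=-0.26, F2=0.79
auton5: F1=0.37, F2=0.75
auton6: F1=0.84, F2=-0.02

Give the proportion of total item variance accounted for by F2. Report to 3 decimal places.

SS loadings for F2 = (-0.17)² + 0.71² + 0.58² + 0.79² + 0.75² + (-0.02)² = 2.0564
Proportion of variance = 2.0564 / 6 = 0.3427.

0.343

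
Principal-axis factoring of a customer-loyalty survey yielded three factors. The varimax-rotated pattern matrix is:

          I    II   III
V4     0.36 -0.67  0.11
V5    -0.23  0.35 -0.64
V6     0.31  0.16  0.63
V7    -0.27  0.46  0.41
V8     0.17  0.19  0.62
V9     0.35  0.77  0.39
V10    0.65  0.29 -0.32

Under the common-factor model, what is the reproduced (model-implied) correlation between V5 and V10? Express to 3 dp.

r̂ = Σ λ_i·λ_j across factors = (-0.23)(0.65) + (0.35)(0.29) + (-0.64)(-0.32)
  = -0.1495 +0.1015 +0.2048 = 0.1568

0.157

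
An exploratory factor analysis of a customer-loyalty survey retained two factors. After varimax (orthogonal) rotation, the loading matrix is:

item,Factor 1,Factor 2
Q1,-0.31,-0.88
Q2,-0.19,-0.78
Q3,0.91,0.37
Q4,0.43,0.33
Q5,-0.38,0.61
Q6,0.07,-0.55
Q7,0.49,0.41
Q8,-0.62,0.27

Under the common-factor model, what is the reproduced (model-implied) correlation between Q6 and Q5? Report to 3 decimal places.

r̂ = Σ λ_i·λ_j across factors = (0.07)(-0.38) + (-0.55)(0.61)
  = -0.0266 -0.3355 = -0.3621

-0.362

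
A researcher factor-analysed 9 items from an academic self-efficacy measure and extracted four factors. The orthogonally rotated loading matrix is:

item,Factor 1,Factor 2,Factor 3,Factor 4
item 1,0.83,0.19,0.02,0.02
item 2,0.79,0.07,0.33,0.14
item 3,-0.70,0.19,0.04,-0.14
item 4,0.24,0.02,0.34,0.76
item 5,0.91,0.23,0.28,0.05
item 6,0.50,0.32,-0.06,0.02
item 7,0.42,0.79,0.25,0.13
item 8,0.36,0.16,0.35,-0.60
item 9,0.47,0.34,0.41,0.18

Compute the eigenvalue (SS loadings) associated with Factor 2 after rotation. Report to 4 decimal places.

SS loadings for Factor 2 = 0.19² + 0.07² + 0.19² + 0.02² + 0.23² + 0.32² + 0.79² + 0.16² + 0.34² = 0.0361 + 0.0049 + 0.0361 + 0.0004 + 0.0529 + 0.1024 + 0.6241 + 0.0256 + 0.1156 = 0.9981

0.9981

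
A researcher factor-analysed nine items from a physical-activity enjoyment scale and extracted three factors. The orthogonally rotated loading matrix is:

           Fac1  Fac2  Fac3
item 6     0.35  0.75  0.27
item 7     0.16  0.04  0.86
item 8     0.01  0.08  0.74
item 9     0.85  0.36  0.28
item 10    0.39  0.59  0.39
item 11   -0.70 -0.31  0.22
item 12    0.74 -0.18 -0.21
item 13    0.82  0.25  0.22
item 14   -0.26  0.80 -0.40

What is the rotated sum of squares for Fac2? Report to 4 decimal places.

SS loadings for Fac2 = 0.75² + 0.04² + 0.08² + 0.36² + 0.59² + (-0.31)² + (-0.18)² + 0.25² + 0.80² = 0.5625 + 0.0016 + 0.0064 + 0.1296 + 0.3481 + 0.0961 + 0.0324 + 0.0625 + 0.6400 = 1.8792

1.8792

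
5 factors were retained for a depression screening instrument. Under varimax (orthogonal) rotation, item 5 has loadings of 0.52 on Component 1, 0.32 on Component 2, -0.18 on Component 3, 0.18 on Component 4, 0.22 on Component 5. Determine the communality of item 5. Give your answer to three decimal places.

h² = 0.52² + 0.32² + (-0.18)² + 0.18² + 0.22² = 0.2704 + 0.1024 + 0.0324 + 0.0324 + 0.0484 = 0.4860

0.486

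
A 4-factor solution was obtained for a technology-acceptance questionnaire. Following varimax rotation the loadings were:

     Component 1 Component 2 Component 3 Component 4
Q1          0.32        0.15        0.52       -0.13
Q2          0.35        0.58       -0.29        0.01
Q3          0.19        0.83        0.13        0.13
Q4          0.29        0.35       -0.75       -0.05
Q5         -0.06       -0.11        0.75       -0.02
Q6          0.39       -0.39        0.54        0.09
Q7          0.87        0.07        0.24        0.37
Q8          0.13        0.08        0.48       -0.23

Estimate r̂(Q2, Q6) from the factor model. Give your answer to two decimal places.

-0.25

r̂ = Σ λ_i·λ_j across factors = (0.35)(0.39) + (0.58)(-0.39) + (-0.29)(0.54) + (0.01)(0.09)
  = +0.1365 -0.2262 -0.1566 +0.0009 = -0.2454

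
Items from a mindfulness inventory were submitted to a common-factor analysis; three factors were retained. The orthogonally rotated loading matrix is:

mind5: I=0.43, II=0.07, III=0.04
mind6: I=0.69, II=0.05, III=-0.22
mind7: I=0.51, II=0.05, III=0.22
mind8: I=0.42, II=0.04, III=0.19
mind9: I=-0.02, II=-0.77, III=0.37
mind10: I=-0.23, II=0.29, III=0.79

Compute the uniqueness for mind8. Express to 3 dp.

0.786

h² = 0.42² + 0.04² + 0.19² = 0.1764 + 0.0016 + 0.0361 = 0.2141
Uniqueness u² = 1 − h² = 1 − 0.2141 = 0.7859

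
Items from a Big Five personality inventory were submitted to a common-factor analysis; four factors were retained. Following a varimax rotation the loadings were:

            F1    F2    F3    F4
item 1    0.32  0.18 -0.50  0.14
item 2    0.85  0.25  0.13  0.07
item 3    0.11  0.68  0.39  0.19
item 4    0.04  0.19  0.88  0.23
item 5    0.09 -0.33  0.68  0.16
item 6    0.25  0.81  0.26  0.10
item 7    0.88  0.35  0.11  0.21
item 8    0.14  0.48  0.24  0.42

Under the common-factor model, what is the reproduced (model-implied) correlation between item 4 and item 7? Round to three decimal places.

r̂ = Σ λ_i·λ_j across factors = (0.04)(0.88) + (0.19)(0.35) + (0.88)(0.11) + (0.23)(0.21)
  = +0.0352 +0.0665 +0.0968 +0.0483 = 0.2468

0.247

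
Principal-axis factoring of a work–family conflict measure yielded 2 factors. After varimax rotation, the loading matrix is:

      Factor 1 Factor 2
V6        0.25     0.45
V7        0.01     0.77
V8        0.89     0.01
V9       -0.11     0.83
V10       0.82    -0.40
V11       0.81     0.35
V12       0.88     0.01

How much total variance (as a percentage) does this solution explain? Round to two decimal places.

67.67%

Communalities: 0.2650, 0.5930, 0.7922, 0.7010, 0.8324, 0.7786, 0.7745; Σh² = 4.7367.
Total variance with 7 standardized items is 7, so the solution explains 4.7367/7 = 0.6767 = 67.67%.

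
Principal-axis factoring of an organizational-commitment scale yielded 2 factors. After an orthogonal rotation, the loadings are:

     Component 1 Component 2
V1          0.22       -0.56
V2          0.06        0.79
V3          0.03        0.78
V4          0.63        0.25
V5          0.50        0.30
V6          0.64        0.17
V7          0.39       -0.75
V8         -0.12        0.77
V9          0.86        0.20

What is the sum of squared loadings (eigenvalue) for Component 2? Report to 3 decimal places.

SS loadings for Component 2 = (-0.56)² + 0.79² + 0.78² + 0.25² + 0.30² + 0.17² + (-0.75)² + 0.77² + 0.20² = 0.3136 + 0.6241 + 0.6084 + 0.0625 + 0.0900 + 0.0289 + 0.5625 + 0.5929 + 0.0400 = 2.9229

2.923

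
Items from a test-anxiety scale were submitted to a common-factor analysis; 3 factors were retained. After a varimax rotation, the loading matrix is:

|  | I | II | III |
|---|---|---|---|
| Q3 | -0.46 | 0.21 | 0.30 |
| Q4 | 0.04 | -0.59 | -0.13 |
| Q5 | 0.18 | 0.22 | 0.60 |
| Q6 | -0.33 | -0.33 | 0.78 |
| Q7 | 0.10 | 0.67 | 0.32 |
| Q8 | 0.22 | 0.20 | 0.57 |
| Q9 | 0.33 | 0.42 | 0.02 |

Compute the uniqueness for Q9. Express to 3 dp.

0.714

h² = 0.33² + 0.42² + 0.02² = 0.1089 + 0.1764 + 0.0004 = 0.2857
Uniqueness u² = 1 − h² = 1 − 0.2857 = 0.7143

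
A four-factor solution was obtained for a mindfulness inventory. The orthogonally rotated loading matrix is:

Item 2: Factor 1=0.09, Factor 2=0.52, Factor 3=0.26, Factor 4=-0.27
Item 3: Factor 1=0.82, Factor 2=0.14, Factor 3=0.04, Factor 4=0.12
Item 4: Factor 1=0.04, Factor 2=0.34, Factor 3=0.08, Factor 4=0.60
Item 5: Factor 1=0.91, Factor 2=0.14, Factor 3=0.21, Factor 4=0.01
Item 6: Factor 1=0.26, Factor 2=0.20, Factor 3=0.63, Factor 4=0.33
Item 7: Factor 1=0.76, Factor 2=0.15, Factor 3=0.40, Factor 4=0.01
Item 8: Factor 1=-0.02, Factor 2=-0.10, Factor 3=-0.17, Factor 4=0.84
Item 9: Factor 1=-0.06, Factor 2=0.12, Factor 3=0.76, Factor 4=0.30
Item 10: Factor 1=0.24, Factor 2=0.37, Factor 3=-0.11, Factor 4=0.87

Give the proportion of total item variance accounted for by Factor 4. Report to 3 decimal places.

0.234

SS loadings for Factor 4 = (-0.27)² + 0.12² + 0.60² + 0.01² + 0.33² + 0.01² + 0.84² + 0.30² + 0.87² = 2.1089
Proportion of variance = 2.1089 / 9 = 0.2343.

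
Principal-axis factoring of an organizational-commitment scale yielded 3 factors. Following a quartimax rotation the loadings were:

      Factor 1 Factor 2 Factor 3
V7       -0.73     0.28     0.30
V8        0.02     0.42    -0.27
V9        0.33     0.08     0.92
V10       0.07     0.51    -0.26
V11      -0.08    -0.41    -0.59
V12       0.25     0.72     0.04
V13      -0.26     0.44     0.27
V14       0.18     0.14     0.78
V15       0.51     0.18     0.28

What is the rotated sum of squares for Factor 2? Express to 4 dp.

1.4534

SS loadings for Factor 2 = 0.28² + 0.42² + 0.08² + 0.51² + (-0.41)² + 0.72² + 0.44² + 0.14² + 0.18² = 0.0784 + 0.1764 + 0.0064 + 0.2601 + 0.1681 + 0.5184 + 0.1936 + 0.0196 + 0.0324 = 1.4534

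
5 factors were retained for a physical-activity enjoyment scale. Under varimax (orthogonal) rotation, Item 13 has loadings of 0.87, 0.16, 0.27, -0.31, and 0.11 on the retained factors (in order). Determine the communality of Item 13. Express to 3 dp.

h² = 0.87² + 0.16² + 0.27² + (-0.31)² + 0.11² = 0.7569 + 0.0256 + 0.0729 + 0.0961 + 0.0121 = 0.9636

0.964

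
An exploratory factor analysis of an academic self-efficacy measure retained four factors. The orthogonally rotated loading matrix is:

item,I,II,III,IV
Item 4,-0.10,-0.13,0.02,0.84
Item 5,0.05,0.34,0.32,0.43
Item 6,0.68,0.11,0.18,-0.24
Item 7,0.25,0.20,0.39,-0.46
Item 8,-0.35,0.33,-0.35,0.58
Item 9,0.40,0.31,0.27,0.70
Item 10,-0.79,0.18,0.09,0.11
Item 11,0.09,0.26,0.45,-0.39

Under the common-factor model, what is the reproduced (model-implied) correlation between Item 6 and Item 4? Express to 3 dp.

r̂ = Σ λ_i·λ_j across factors = (0.68)(-0.10) + (0.11)(-0.13) + (0.18)(0.02) + (-0.24)(0.84)
  = -0.0680 -0.0143 +0.0036 -0.2016 = -0.2803

-0.280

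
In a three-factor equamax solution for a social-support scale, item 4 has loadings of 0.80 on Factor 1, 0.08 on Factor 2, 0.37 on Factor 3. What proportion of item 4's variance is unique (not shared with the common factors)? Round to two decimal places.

0.22

h² = 0.80² + 0.08² + 0.37² = 0.6400 + 0.0064 + 0.1369 = 0.7833
Uniqueness u² = 1 − h² = 1 − 0.7833 = 0.2167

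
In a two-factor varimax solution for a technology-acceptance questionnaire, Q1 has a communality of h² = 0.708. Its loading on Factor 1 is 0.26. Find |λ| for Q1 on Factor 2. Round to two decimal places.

Under orthogonal rotation h² = Σλ², so λ_Factor 2² = h² − (0.0676) = 0.708 − 0.0676 = 0.6404.
|λ| = √0.6404 = 0.8002.

0.80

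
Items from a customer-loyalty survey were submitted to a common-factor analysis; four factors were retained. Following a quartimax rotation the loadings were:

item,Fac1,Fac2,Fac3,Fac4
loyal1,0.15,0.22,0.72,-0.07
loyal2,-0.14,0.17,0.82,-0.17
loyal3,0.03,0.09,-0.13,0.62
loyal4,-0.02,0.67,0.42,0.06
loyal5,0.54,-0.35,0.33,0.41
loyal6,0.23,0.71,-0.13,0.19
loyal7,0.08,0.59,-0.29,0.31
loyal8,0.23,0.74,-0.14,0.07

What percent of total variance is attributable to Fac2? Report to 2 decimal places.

25.71%

SS loadings for Fac2 = 0.22² + 0.17² + 0.09² + 0.67² + (-0.35)² + 0.71² + 0.59² + 0.74² = 2.0566
With 8 standardized items, total variance = 8. Proportion = 2.0566/8 = 0.2571 → 25.71%.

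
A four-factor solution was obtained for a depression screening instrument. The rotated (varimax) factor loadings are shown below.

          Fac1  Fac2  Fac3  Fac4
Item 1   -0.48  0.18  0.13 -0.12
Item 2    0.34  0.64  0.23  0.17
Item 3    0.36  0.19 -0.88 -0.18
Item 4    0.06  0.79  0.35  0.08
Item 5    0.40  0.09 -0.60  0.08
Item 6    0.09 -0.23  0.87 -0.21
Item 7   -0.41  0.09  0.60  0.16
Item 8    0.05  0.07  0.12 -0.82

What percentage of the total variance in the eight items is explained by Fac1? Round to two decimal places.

SS loadings for Fac1 = (-0.48)² + 0.34² + 0.36² + 0.06² + 0.40² + 0.09² + (-0.41)² + 0.05² = 0.8179
With 8 standardized items, total variance = 8. Proportion = 0.8179/8 = 0.1022 → 10.22%.

10.22%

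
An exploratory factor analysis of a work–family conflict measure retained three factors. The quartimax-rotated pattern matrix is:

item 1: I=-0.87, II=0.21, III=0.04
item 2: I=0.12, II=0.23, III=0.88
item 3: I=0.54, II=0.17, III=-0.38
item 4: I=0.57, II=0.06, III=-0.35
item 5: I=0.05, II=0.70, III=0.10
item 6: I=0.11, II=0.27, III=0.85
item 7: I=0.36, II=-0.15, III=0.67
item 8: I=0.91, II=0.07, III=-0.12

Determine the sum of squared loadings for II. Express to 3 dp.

0.720

SS loadings for II = 0.21² + 0.23² + 0.17² + 0.06² + 0.70² + 0.27² + (-0.15)² + 0.07² = 0.0441 + 0.0529 + 0.0289 + 0.0036 + 0.4900 + 0.0729 + 0.0225 + 0.0049 = 0.7198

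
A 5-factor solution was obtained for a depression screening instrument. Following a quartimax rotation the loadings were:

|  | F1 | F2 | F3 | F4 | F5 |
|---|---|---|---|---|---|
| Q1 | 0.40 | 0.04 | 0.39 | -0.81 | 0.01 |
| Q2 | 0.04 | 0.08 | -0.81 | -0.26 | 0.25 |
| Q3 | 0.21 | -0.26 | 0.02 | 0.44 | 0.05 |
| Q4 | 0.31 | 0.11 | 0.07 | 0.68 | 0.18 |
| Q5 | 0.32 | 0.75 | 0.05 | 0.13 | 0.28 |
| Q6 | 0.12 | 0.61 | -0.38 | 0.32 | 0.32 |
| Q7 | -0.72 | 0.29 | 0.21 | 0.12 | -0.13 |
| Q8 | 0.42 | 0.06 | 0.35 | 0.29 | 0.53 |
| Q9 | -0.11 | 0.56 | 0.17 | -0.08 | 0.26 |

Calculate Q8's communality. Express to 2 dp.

h² = 0.42² + 0.06² + 0.35² + 0.29² + 0.53² = 0.1764 + 0.0036 + 0.1225 + 0.0841 + 0.2809 = 0.6675

0.67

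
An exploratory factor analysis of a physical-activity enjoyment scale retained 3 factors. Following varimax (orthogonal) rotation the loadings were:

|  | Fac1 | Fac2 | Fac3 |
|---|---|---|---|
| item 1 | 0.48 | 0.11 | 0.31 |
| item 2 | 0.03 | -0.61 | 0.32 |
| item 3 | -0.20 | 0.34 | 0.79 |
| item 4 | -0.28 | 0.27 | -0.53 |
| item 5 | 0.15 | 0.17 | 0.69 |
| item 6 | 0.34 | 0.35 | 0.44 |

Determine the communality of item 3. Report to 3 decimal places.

h² = (-0.20)² + 0.34² + 0.79² = 0.0400 + 0.1156 + 0.6241 = 0.7797

0.780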